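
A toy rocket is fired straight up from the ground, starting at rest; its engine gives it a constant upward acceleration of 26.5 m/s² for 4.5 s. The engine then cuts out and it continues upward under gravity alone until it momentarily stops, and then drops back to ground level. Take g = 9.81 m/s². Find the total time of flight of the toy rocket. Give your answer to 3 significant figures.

30.9 s

Phase 1 (powered ascent): v₀ = 0 m/s, a = 26.5 m/s².
v = v₀ + at = 0 + (26.5)(4.5) = 119 m/s
Δx = v₀t + ½at² = 0·4.5 + 0.5·26.5·4.5² = 268 m

Phase 2 (coasting upward): v₀ = 119 m/s, a = -9.81 m/s².
v = v₀ + at → t = (0 − 119) / -9.81 = 12.2 s
v² = v₀² + 2aΔx → Δx = (0² − 119²)/(2·-9.81) = 725 m

Phase 3 (free fall): v₀ = 0 m/s, a = -9.81 m/s².
Falls 993 m from rest: t = √(2·993/9.81) = 14.2 s; v = g·t = 140 m/s.
Total time = 4.50 + 12.2 + 14.2 = 30.9 s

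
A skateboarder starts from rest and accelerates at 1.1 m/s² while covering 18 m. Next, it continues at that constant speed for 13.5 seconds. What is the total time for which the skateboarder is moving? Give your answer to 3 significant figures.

19.2 s

Phase 1 (accelerating): v₀ = 0 m/s, a = 1.1 m/s².
v² = v₀² + 2aΔx = 0² + 2·1.1·18 = 39.6 → v = 6.29 m/s
t = (v − v₀)/a = (6.29 − 0)/1.1 = 5.72 s

Phase 2 (constant speed): v₀ = 6.29 m/s, a = 0 m/s².
v = v₀ + at = 6.29 + (0)(13.5) = 6.29 m/s
Δx = v₀t + ½at² = 6.29·13.5 + 0.5·0·13.5² = 85.0 m
Total time = 5.72 + 13.5 = 19.2 s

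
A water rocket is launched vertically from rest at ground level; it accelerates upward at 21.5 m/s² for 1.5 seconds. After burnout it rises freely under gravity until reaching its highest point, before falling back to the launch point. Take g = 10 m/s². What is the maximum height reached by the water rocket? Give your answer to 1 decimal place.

Phase 1 (powered ascent): v₀ = 0 m/s, a = 21.5 m/s².
v = v₀ + at = 0 + (21.5)(1.5) = 32.2 m/s
Δx = v₀t + ½at² = 0·1.5 + 0.5·21.5·1.5² = 24.2 m

Phase 2 (coasting upward): v₀ = 32.2 m/s, a = -10 m/s².
v = v₀ + at → t = (0 − 32.2) / -10 = 3.23 s
v² = v₀² + 2aΔx → Δx = (0² − 32.2²)/(2·-10) = 52.0 m
Maximum height = 24.2 + 52.0 = 76.2 m

76.2 m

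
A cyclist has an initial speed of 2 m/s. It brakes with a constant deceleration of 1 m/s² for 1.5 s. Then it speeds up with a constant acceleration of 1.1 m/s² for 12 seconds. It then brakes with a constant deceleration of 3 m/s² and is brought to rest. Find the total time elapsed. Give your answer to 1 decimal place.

18.1 s

Phase 1 (decelerating): v₀ = 2.00 m/s, a = -1 m/s².
v = v₀ + at = 2.00 + (-1)(1.5) = 0.500 m/s
Δx = v₀t + ½at² = 2.00·1.5 + 0.5·-1·1.5² = 1.88 m

Phase 2 (accelerating): v₀ = 0.500 m/s, a = 1.1 m/s².
v = v₀ + at = 0.500 + (1.1)(12) = 13.7 m/s
Δx = v₀t + ½at² = 0.500·12 + 0.5·1.1·12² = 85.2 m

Phase 3 (decelerating): v₀ = 13.7 m/s, a = -3 m/s².
v = v₀ + at → t = (0 − 13.7) / -3 = 4.57 s
v² = v₀² + 2aΔx → Δx = (0² − 13.7²)/(2·-3) = 31.3 m
Total time = 1.50 + 12.0 + 4.57 = 18.1 s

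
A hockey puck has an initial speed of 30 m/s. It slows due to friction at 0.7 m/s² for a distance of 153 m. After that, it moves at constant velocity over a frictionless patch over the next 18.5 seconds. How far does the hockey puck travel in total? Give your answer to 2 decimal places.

637.47 m

Phase 1 (decelerating): v₀ = 30.0 m/s, a = -0.7 m/s².
v² = v₀² + 2aΔx = 30.0² + 2·-0.7·153 = 686 → v = 26.2 m/s
t = (v − v₀)/a = (26.2 − 30.0)/-0.7 = 5.45 s

Phase 2 (constant speed): v₀ = 26.2 m/s, a = 0 m/s².
v = v₀ + at = 26.2 + (0)(18.5) = 26.2 m/s
Δx = v₀t + ½at² = 26.2·18.5 + 0.5·0·18.5² = 484 m
Total distance = 153 + 484 = 637 m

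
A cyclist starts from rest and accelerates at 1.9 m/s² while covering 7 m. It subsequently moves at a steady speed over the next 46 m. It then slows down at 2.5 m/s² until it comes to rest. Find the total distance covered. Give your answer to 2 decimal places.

Phase 1 (accelerating): v₀ = 0 m/s, a = 1.9 m/s².
v² = v₀² + 2aΔx = 0² + 2·1.9·7 = 26.6 → v = 5.16 m/s
t = (v − v₀)/a = (5.16 − 0)/1.9 = 2.71 s

Phase 2 (constant speed): v₀ = 5.16 m/s, a = 0 m/s².
Constant speed: t = d/v = 46/5.16 = 8.92 s

Phase 3 (decelerating): v₀ = 5.16 m/s, a = -2.5 m/s².
v = v₀ + at → t = (0 − 5.16) / -2.5 = 2.06 s
v² = v₀² + 2aΔx → Δx = (0² − 5.16²)/(2·-2.5) = 5.32 m
Total distance = 7.00 + 46.0 + 5.32 = 58.3 m

58.32 m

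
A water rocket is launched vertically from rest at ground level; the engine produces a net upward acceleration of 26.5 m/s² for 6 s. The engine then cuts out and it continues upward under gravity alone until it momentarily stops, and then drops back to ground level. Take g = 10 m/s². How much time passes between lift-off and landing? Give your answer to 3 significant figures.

Phase 1 (powered ascent): v₀ = 0 m/s, a = 26.5 m/s².
v = v₀ + at = 0 + (26.5)(6) = 159 m/s
Δx = v₀t + ½at² = 0·6 + 0.5·26.5·6² = 477 m

Phase 2 (coasting upward): v₀ = 159 m/s, a = -10 m/s².
v = v₀ + at → t = (0 − 159) / -10 = 15.9 s
v² = v₀² + 2aΔx → Δx = (0² − 159²)/(2·-10) = 1260 m

Phase 3 (free fall): v₀ = 0 m/s, a = -10 m/s².
Falls 1740 m from rest: t = √(2·1740/10) = 18.7 s; v = g·t = 187 m/s.
Total time = 6.00 + 15.9 + 18.7 = 40.6 s

40.6 s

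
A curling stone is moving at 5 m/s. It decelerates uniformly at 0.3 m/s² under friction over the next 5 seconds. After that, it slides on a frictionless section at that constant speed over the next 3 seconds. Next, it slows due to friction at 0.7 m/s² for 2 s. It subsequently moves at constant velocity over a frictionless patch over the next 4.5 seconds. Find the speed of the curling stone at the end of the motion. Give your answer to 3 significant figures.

Phase 1 (decelerating): v₀ = 5.00 m/s, a = -0.3 m/s².
v = v₀ + at = 5.00 + (-0.3)(5) = 3.50 m/s
Δx = v₀t + ½at² = 5.00·5 + 0.5·-0.3·5² = 21.2 m

Phase 2 (constant speed): v₀ = 3.50 m/s, a = 0 m/s².
v = v₀ + at = 3.50 + (0)(3) = 3.50 m/s
Δx = v₀t + ½at² = 3.50·3 + 0.5·0·3² = 10.5 m

Phase 3 (decelerating): v₀ = 3.50 m/s, a = -0.7 m/s².
v = v₀ + at = 3.50 + (-0.7)(2) = 2.10 m/s
Δx = v₀t + ½at² = 3.50·2 + 0.5·-0.7·2² = 5.60 m

Phase 4 (constant speed): v₀ = 2.10 m/s, a = 0 m/s².
v = v₀ + at = 2.10 + (0)(4.5) = 2.10 m/s
Δx = v₀t + ½at² = 2.10·4.5 + 0.5·0·4.5² = 9.45 m
Final speed = 2.10 m/s

2.10 m/s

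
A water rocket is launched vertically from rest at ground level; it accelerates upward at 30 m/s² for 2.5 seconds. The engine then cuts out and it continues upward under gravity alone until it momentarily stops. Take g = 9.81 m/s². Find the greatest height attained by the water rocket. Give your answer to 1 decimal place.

380.4 m

Phase 1 (powered ascent): v₀ = 0 m/s, a = 30 m/s².
v = v₀ + at = 0 + (30)(2.5) = 75.0 m/s
Δx = v₀t + ½at² = 0·2.5 + 0.5·30·2.5² = 93.8 m

Phase 2 (coasting upward): v₀ = 75.0 m/s, a = -9.81 m/s².
v = v₀ + at → t = (0 − 75.0) / -9.81 = 7.65 s
v² = v₀² + 2aΔx → Δx = (0² − 75.0²)/(2·-9.81) = 287 m
Maximum height = 93.8 + 287 = 380 m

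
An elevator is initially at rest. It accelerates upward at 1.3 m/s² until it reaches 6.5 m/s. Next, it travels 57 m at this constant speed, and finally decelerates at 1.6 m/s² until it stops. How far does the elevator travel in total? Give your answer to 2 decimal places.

Phase 1 (accelerating): v₀ = 0 m/s, a = 1.3 m/s².
v = v₀ + at → t = (6.5 − 0) / 1.3 = 5.00 s
v² = v₀² + 2aΔx → Δx = (6.5² − 0²)/(2·1.3) = 16.2 m

Phase 2 (constant speed): v₀ = 6.50 m/s, a = 0 m/s².
Constant speed: t = d/v = 57/6.50 = 8.77 s

Phase 3 (decelerating): v₀ = 6.50 m/s, a = -1.6 m/s².
v = v₀ + at → t = (0 − 6.50) / -1.6 = 4.06 s
v² = v₀² + 2aΔx → Δx = (0² − 6.50²)/(2·-1.6) = 13.2 m
Total distance = 16.2 + 57.0 + 13.2 = 86.5 m

86.45 m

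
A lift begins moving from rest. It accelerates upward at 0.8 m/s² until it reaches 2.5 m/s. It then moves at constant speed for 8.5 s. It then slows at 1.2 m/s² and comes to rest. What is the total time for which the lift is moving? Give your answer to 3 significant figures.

Phase 1 (accelerating): v₀ = 0 m/s, a = 0.8 m/s².
v = v₀ + at → t = (2.5 − 0) / 0.8 = 3.12 s
v² = v₀² + 2aΔx → Δx = (2.5² − 0²)/(2·0.8) = 3.91 m

Phase 2 (constant speed): v₀ = 2.50 m/s, a = 0 m/s².
v = v₀ + at = 2.50 + (0)(8.5) = 2.50 m/s
Δx = v₀t + ½at² = 2.50·8.5 + 0.5·0·8.5² = 21.2 m

Phase 3 (decelerating): v₀ = 2.50 m/s, a = -1.2 m/s².
v = v₀ + at → t = (0 − 2.50) / -1.2 = 2.08 s
v² = v₀² + 2aΔx → Δx = (0² − 2.50²)/(2·-1.2) = 2.60 m
Total time = 3.12 + 8.50 + 2.08 = 13.7 s

13.7 s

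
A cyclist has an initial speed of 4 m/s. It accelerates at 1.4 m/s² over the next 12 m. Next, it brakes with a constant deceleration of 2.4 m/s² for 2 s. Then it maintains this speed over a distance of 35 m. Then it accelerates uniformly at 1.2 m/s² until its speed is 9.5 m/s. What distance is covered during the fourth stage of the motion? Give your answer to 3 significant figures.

Phase 1 (accelerating): v₀ = 4.00 m/s, a = 1.4 m/s².
v² = v₀² + 2aΔx = 4.00² + 2·1.4·12 = 49.6 → v = 7.04 m/s
t = (v − v₀)/a = (7.04 − 4.00)/1.4 = 2.17 s

Phase 2 (decelerating): v₀ = 7.04 m/s, a = -2.4 m/s².
v = v₀ + at = 7.04 + (-2.4)(2) = 2.24 m/s
Δx = v₀t + ½at² = 7.04·2 + 0.5·-2.4·2² = 9.29 m

Phase 3 (constant speed): v₀ = 2.24 m/s, a = 0 m/s².
Constant speed: t = d/v = 35/2.24 = 15.6 s

Phase 4 (accelerating): v₀ = 2.24 m/s, a = 1.2 m/s².
v = v₀ + at → t = (9.5 − 2.24) / 1.2 = 6.05 s
v² = v₀² + 2aΔx → Δx = (9.5² − 2.24²)/(2·1.2) = 35.5 m
Distance in phase 4 = 35.5 m

35.5 m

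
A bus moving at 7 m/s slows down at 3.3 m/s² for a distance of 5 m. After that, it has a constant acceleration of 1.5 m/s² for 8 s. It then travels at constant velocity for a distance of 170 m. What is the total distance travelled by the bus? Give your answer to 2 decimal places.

255.00 m

Phase 1 (decelerating): v₀ = 7.00 m/s, a = -3.3 m/s².
v² = v₀² + 2aΔx = 7.00² + 2·-3.3·5 = 16.0 → v = 4.00 m/s
t = (v − v₀)/a = (4.00 − 7.00)/-3.3 = 0.909 s

Phase 2 (accelerating): v₀ = 4.00 m/s, a = 1.5 m/s².
v = v₀ + at = 4.00 + (1.5)(8) = 16.0 m/s
Δx = v₀t + ½at² = 4.00·8 + 0.5·1.5·8² = 80.0 m

Phase 3 (constant speed): v₀ = 16.0 m/s, a = 0 m/s².
Constant speed: t = d/v = 170/16.0 = 10.6 s
Total distance = 5.00 + 80.0 + 170 = 255 m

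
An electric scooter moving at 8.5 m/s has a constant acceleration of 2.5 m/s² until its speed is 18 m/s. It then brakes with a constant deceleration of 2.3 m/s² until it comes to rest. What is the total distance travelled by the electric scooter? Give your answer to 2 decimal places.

120.78 m

Phase 1 (accelerating): v₀ = 8.50 m/s, a = 2.5 m/s².
v = v₀ + at → t = (18 − 8.50) / 2.5 = 3.80 s
v² = v₀² + 2aΔx → Δx = (18² − 8.50²)/(2·2.5) = 50.4 m

Phase 2 (decelerating): v₀ = 18.0 m/s, a = -2.3 m/s².
v = v₀ + at → t = (0 − 18.0) / -2.3 = 7.83 s
v² = v₀² + 2aΔx → Δx = (0² − 18.0²)/(2·-2.3) = 70.4 m
Total distance = 50.4 + 70.4 = 121 m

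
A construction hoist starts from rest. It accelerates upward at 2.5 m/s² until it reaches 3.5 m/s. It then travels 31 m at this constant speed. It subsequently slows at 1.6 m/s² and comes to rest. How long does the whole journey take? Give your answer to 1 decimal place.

Phase 1 (accelerating): v₀ = 0 m/s, a = 2.5 m/s².
v = v₀ + at → t = (3.5 − 0) / 2.5 = 1.40 s
v² = v₀² + 2aΔx → Δx = (3.5² − 0²)/(2·2.5) = 2.45 m

Phase 2 (constant speed): v₀ = 3.50 m/s, a = 0 m/s².
Constant speed: t = d/v = 31/3.50 = 8.86 s

Phase 3 (decelerating): v₀ = 3.50 m/s, a = -1.6 m/s².
v = v₀ + at → t = (0 − 3.50) / -1.6 = 2.19 s
v² = v₀² + 2aΔx → Δx = (0² − 3.50²)/(2·-1.6) = 3.83 m
Total time = 1.40 + 8.86 + 2.19 = 12.4 s

12.4 s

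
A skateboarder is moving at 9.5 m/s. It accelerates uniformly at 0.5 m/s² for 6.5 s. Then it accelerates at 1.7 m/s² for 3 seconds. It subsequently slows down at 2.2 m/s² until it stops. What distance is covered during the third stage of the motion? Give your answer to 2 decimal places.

72.41 m

Phase 1 (accelerating): v₀ = 9.50 m/s, a = 0.5 m/s².
v = v₀ + at = 9.50 + (0.5)(6.5) = 12.8 m/s
Δx = v₀t + ½at² = 9.50·6.5 + 0.5·0.5·6.5² = 72.3 m

Phase 2 (accelerating): v₀ = 12.8 m/s, a = 1.7 m/s².
v = v₀ + at = 12.8 + (1.7)(3) = 17.9 m/s
Δx = v₀t + ½at² = 12.8·3 + 0.5·1.7·3² = 45.9 m

Phase 3 (decelerating): v₀ = 17.9 m/s, a = -2.2 m/s².
v = v₀ + at → t = (0 − 17.9) / -2.2 = 8.11 s
v² = v₀² + 2aΔx → Δx = (0² − 17.9²)/(2·-2.2) = 72.4 m
Distance in phase 3 = 72.4 m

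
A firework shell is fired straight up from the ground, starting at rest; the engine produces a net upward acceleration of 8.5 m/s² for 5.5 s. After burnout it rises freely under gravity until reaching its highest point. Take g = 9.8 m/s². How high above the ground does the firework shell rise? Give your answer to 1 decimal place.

Phase 1 (powered ascent): v₀ = 0 m/s, a = 8.5 m/s².
v = v₀ + at = 0 + (8.5)(5.5) = 46.8 m/s
Δx = v₀t + ½at² = 0·5.5 + 0.5·8.5·5.5² = 129 m

Phase 2 (coasting upward): v₀ = 46.8 m/s, a = -9.8 m/s².
v = v₀ + at → t = (0 − 46.8) / -9.8 = 4.77 s
v² = v₀² + 2aΔx → Δx = (0² − 46.8²)/(2·-9.8) = 112 m
Maximum height = 129 + 112 = 240 m

240.1 m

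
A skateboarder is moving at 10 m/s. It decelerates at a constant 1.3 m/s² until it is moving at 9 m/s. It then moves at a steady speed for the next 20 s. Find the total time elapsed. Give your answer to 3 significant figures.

Phase 1 (decelerating): v₀ = 10.0 m/s, a = -1.3 m/s².
v = v₀ + at → t = (9 − 10.0) / -1.3 = 0.769 s
v² = v₀² + 2aΔx → Δx = (9² − 10.0²)/(2·-1.3) = 7.31 m

Phase 2 (constant speed): v₀ = 9.00 m/s, a = 0 m/s².
v = v₀ + at = 9.00 + (0)(20) = 9.00 m/s
Δx = v₀t + ½at² = 9.00·20 + 0.5·0·20² = 180 m
Total time = 0.769 + 20.0 = 20.8 s

20.8 s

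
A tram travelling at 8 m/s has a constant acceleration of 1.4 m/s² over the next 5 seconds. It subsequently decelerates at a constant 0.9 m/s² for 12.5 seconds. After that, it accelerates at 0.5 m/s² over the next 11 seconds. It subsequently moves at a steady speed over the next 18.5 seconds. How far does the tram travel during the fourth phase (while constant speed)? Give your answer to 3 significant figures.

Phase 1 (accelerating): v₀ = 8.00 m/s, a = 1.4 m/s².
v = v₀ + at = 8.00 + (1.4)(5) = 15.0 m/s
Δx = v₀t + ½at² = 8.00·5 + 0.5·1.4·5² = 57.5 m

Phase 2 (decelerating): v₀ = 15.0 m/s, a = -0.9 m/s².
v = v₀ + at = 15.0 + (-0.9)(12.5) = 3.75 m/s
Δx = v₀t + ½at² = 15.0·12.5 + 0.5·-0.9·12.5² = 117 m

Phase 3 (accelerating): v₀ = 3.75 m/s, a = 0.5 m/s².
v = v₀ + at = 3.75 + (0.5)(11) = 9.25 m/s
Δx = v₀t + ½at² = 3.75·11 + 0.5·0.5·11² = 71.5 m

Phase 4 (constant speed): v₀ = 9.25 m/s, a = 0 m/s².
v = v₀ + at = 9.25 + (0)(18.5) = 9.25 m/s
Δx = v₀t + ½at² = 9.25·18.5 + 0.5·0·18.5² = 171 m
Distance in phase 4 = 171 m

171 m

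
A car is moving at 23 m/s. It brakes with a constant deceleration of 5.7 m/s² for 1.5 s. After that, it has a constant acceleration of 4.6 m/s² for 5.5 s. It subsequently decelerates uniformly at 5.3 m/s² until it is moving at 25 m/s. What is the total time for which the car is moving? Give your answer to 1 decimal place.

Phase 1 (decelerating): v₀ = 23.0 m/s, a = -5.7 m/s².
v = v₀ + at = 23.0 + (-5.7)(1.5) = 14.4 m/s
Δx = v₀t + ½at² = 23.0·1.5 + 0.5·-5.7·1.5² = 28.1 m

Phase 2 (accelerating): v₀ = 14.4 m/s, a = 4.6 m/s².
v = v₀ + at = 14.4 + (4.6)(5.5) = 39.8 m/s
Δx = v₀t + ½at² = 14.4·5.5 + 0.5·4.6·5.5² = 149 m

Phase 3 (decelerating): v₀ = 39.8 m/s, a = -5.3 m/s².
v = v₀ + at → t = (25 − 39.8) / -5.3 = 2.78 s
v² = v₀² + 2aΔx → Δx = (25² − 39.8²)/(2·-5.3) = 90.1 m
Total time = 1.50 + 5.50 + 2.78 = 9.78 s

9.8 s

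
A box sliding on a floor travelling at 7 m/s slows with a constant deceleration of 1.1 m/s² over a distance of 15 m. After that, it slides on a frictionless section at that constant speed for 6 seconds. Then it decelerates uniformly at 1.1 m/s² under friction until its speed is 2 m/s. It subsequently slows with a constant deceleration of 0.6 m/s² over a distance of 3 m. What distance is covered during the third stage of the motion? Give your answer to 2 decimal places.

Phase 1 (decelerating): v₀ = 7.00 m/s, a = -1.1 m/s².
v² = v₀² + 2aΔx = 7.00² + 2·-1.1·15 = 16.0 → v = 4.00 m/s
t = (v − v₀)/a = (4.00 − 7.00)/-1.1 = 2.73 s

Phase 2 (constant speed): v₀ = 4.00 m/s, a = 0 m/s².
v = v₀ + at = 4.00 + (0)(6) = 4.00 m/s
Δx = v₀t + ½at² = 4.00·6 + 0.5·0·6² = 24.0 m

Phase 3 (decelerating): v₀ = 4.00 m/s, a = -1.1 m/s².
v = v₀ + at → t = (2 − 4.00) / -1.1 = 1.82 s
v² = v₀² + 2aΔx → Δx = (2² − 4.00²)/(2·-1.1) = 5.45 m
Distance in phase 3 = 5.45 m

5.45 m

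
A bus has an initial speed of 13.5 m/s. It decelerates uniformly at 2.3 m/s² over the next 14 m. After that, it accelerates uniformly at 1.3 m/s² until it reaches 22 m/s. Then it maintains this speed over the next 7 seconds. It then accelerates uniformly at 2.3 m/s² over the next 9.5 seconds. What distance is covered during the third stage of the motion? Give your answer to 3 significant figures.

154 m

Phase 1 (decelerating): v₀ = 13.5 m/s, a = -2.3 m/s².
v² = v₀² + 2aΔx = 13.5² + 2·-2.3·14 = 118 → v = 10.9 m/s
t = (v − v₀)/a = (10.9 − 13.5)/-2.3 = 1.15 s

Phase 2 (accelerating): v₀ = 10.9 m/s, a = 1.3 m/s².
v = v₀ + at → t = (22 − 10.9) / 1.3 = 8.57 s
v² = v₀² + 2aΔx → Δx = (22² − 10.9²)/(2·1.3) = 141 m

Phase 3 (constant speed): v₀ = 22.0 m/s, a = 0 m/s².
v = v₀ + at = 22.0 + (0)(7) = 22.0 m/s
Δx = v₀t + ½at² = 22.0·7 + 0.5·0·7² = 154 m
Distance in phase 3 = 154 m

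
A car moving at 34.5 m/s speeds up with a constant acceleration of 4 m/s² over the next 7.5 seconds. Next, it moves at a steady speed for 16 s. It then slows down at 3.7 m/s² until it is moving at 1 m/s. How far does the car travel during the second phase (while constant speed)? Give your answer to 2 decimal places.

Phase 1 (accelerating): v₀ = 34.5 m/s, a = 4 m/s².
v = v₀ + at = 34.5 + (4)(7.5) = 64.5 m/s
Δx = v₀t + ½at² = 34.5·7.5 + 0.5·4·7.5² = 371 m

Phase 2 (constant speed): v₀ = 64.5 m/s, a = 0 m/s².
v = v₀ + at = 64.5 + (0)(16) = 64.5 m/s
Δx = v₀t + ½at² = 64.5·16 + 0.5·0·16² = 1030 m
Distance in phase 2 = 1030 m

1032.00 m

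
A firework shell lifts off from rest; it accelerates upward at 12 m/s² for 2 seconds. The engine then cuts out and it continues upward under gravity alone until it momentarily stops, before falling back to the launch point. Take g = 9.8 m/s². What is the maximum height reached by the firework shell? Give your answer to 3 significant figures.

53.4 m

Phase 1 (powered ascent): v₀ = 0 m/s, a = 12 m/s².
v = v₀ + at = 0 + (12)(2) = 24.0 m/s
Δx = v₀t + ½at² = 0·2 + 0.5·12·2² = 24.0 m

Phase 2 (coasting upward): v₀ = 24.0 m/s, a = -9.8 m/s².
v = v₀ + at → t = (0 − 24.0) / -9.8 = 2.45 s
v² = v₀² + 2aΔx → Δx = (0² − 24.0²)/(2·-9.8) = 29.4 m
Maximum height = 24.0 + 29.4 = 53.4 m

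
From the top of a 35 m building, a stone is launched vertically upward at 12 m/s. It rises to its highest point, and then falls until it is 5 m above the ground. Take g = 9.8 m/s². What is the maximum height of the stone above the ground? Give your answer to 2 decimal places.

Phase 1 (rising): v₀ = 12.0 m/s, a = -9.8 m/s².
v = v₀ + at → t = (0 − 12.0) / -9.8 = 1.22 s
v² = v₀² + 2aΔx → Δx = (0² − 12.0²)/(2·-9.8) = 7.35 m
Maximum height = 35 + 7.35 = 42.3 m

42.35 m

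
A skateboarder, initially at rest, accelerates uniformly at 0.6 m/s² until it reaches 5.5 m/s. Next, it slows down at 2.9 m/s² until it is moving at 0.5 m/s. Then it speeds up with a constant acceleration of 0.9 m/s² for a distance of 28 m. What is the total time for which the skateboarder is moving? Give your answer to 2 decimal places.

18.24 s

Phase 1 (accelerating): v₀ = 0 m/s, a = 0.6 m/s².
v = v₀ + at → t = (5.5 − 0) / 0.6 = 9.17 s
v² = v₀² + 2aΔx → Δx = (5.5² − 0²)/(2·0.6) = 25.2 m

Phase 2 (decelerating): v₀ = 5.50 m/s, a = -2.9 m/s².
v = v₀ + at → t = (0.5 − 5.50) / -2.9 = 1.72 s
v² = v₀² + 2aΔx → Δx = (0.5² − 5.50²)/(2·-2.9) = 5.17 m

Phase 3 (accelerating): v₀ = 0.500 m/s, a = 0.9 m/s².
v² = v₀² + 2aΔx = 0.500² + 2·0.9·28 = 50.6 → v = 7.12 m/s
t = (v − v₀)/a = (7.12 − 0.500)/0.9 = 7.35 s
Total time = 9.17 + 1.72 + 7.35 = 18.2 s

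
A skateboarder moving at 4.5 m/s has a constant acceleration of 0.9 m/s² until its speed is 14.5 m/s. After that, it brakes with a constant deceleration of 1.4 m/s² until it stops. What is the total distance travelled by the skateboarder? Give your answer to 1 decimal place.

Phase 1 (accelerating): v₀ = 4.50 m/s, a = 0.9 m/s².
v = v₀ + at → t = (14.5 − 4.50) / 0.9 = 11.1 s
v² = v₀² + 2aΔx → Δx = (14.5² − 4.50²)/(2·0.9) = 106 m

Phase 2 (decelerating): v₀ = 14.5 m/s, a = -1.4 m/s².
v = v₀ + at → t = (0 − 14.5) / -1.4 = 10.4 s
v² = v₀² + 2aΔx → Δx = (0² − 14.5²)/(2·-1.4) = 75.1 m
Total distance = 106 + 75.1 = 181 m

180.6 m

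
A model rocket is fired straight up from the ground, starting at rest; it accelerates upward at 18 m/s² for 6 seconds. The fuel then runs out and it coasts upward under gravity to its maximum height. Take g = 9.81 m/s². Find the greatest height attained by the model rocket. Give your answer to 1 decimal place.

918.5 m

Phase 1 (powered ascent): v₀ = 0 m/s, a = 18 m/s².
v = v₀ + at = 0 + (18)(6) = 108 m/s
Δx = v₀t + ½at² = 0·6 + 0.5·18·6² = 324 m

Phase 2 (coasting upward): v₀ = 108 m/s, a = -9.81 m/s².
v = v₀ + at → t = (0 − 108) / -9.81 = 11.0 s
v² = v₀² + 2aΔx → Δx = (0² − 108²)/(2·-9.81) = 594 m
Maximum height = 324 + 594 = 918 m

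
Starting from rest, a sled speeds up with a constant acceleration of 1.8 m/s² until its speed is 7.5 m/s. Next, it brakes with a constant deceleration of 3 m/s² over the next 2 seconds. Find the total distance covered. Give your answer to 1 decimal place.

Phase 1 (accelerating): v₀ = 0 m/s, a = 1.8 m/s².
v = v₀ + at → t = (7.5 − 0) / 1.8 = 4.17 s
v² = v₀² + 2aΔx → Δx = (7.5² − 0²)/(2·1.8) = 15.6 m

Phase 2 (decelerating): v₀ = 7.50 m/s, a = -3 m/s².
v = v₀ + at = 7.50 + (-3)(2) = 1.50 m/s
Δx = v₀t + ½at² = 7.50·2 + 0.5·-3·2² = 9.00 m
Total distance = 15.6 + 9.00 = 24.6 m

24.6 m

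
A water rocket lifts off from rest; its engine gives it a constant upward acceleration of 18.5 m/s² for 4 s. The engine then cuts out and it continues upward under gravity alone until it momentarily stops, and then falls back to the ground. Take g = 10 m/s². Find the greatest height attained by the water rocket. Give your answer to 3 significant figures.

Phase 1 (powered ascent): v₀ = 0 m/s, a = 18.5 m/s².
v = v₀ + at = 0 + (18.5)(4) = 74.0 m/s
Δx = v₀t + ½at² = 0·4 + 0.5·18.5·4² = 148 m

Phase 2 (coasting upward): v₀ = 74.0 m/s, a = -10 m/s².
v = v₀ + at → t = (0 − 74.0) / -10 = 7.40 s
v² = v₀² + 2aΔx → Δx = (0² − 74.0²)/(2·-10) = 274 m
Maximum height = 148 + 274 = 422 m

422 m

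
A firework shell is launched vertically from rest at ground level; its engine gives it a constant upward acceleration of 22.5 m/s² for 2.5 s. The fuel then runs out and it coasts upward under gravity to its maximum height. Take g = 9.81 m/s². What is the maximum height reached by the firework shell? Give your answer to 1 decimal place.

231.6 m

Phase 1 (powered ascent): v₀ = 0 m/s, a = 22.5 m/s².
v = v₀ + at = 0 + (22.5)(2.5) = 56.2 m/s
Δx = v₀t + ½at² = 0·2.5 + 0.5·22.5·2.5² = 70.3 m

Phase 2 (coasting upward): v₀ = 56.2 m/s, a = -9.81 m/s².
v = v₀ + at → t = (0 − 56.2) / -9.81 = 5.73 s
v² = v₀² + 2aΔx → Δx = (0² − 56.2²)/(2·-9.81) = 161 m
Maximum height = 70.3 + 161 = 232 m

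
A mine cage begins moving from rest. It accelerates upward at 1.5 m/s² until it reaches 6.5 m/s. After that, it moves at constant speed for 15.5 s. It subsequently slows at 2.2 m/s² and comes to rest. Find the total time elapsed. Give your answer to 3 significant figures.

Phase 1 (accelerating): v₀ = 0 m/s, a = 1.5 m/s².
v = v₀ + at → t = (6.5 − 0) / 1.5 = 4.33 s
v² = v₀² + 2aΔx → Δx = (6.5² − 0²)/(2·1.5) = 14.1 m

Phase 2 (constant speed): v₀ = 6.50 m/s, a = 0 m/s².
v = v₀ + at = 6.50 + (0)(15.5) = 6.50 m/s
Δx = v₀t + ½at² = 6.50·15.5 + 0.5·0·15.5² = 101 m

Phase 3 (decelerating): v₀ = 6.50 m/s, a = -2.2 m/s².
v = v₀ + at → t = (0 − 6.50) / -2.2 = 2.95 s
v² = v₀² + 2aΔx → Δx = (0² − 6.50²)/(2·-2.2) = 9.60 m
Total time = 4.33 + 15.5 + 2.95 = 22.8 s

22.8 s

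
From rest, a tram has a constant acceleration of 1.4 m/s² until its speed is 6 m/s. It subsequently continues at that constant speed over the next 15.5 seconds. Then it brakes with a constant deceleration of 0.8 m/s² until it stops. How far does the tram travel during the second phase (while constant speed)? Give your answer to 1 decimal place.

Phase 1 (accelerating): v₀ = 0 m/s, a = 1.4 m/s².
v = v₀ + at → t = (6 − 0) / 1.4 = 4.29 s
v² = v₀² + 2aΔx → Δx = (6² − 0²)/(2·1.4) = 12.9 m

Phase 2 (constant speed): v₀ = 6.00 m/s, a = 0 m/s².
v = v₀ + at = 6.00 + (0)(15.5) = 6.00 m/s
Δx = v₀t + ½at² = 6.00·15.5 + 0.5·0·15.5² = 93.0 m
Distance in phase 2 = 93.0 m

93.0 m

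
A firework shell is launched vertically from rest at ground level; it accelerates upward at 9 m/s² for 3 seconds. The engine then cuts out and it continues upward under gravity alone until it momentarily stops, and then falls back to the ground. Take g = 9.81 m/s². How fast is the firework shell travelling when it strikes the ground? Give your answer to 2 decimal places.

39.03 m/s

Phase 1 (powered ascent): v₀ = 0 m/s, a = 9 m/s².
v = v₀ + at = 0 + (9)(3) = 27.0 m/s
Δx = v₀t + ½at² = 0·3 + 0.5·9·3² = 40.5 m

Phase 2 (coasting upward): v₀ = 27.0 m/s, a = -9.81 m/s².
v = v₀ + at → t = (0 − 27.0) / -9.81 = 2.75 s
v² = v₀² + 2aΔx → Δx = (0² − 27.0²)/(2·-9.81) = 37.2 m

Phase 3 (free fall): v₀ = 0 m/s, a = -9.81 m/s².
Falls 77.7 m from rest: t = √(2·77.7/9.81) = 3.98 s; v = g·t = 39.0 m/s.
Impact speed = 39.0 m/s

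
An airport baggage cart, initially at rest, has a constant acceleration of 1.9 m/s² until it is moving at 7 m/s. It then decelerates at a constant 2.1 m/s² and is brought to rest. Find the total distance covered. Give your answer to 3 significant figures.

24.6 m

Phase 1 (accelerating): v₀ = 0 m/s, a = 1.9 m/s².
v = v₀ + at → t = (7 − 0) / 1.9 = 3.68 s
v² = v₀² + 2aΔx → Δx = (7² − 0²)/(2·1.9) = 12.9 m

Phase 2 (decelerating): v₀ = 7.00 m/s, a = -2.1 m/s².
v = v₀ + at → t = (0 − 7.00) / -2.1 = 3.33 s
v² = v₀² + 2aΔx → Δx = (0² − 7.00²)/(2·-2.1) = 11.7 m
Total distance = 12.9 + 11.7 = 24.6 m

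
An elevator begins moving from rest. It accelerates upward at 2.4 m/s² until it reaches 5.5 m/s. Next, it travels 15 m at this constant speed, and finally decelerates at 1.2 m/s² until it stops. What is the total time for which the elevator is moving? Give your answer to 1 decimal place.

Phase 1 (accelerating): v₀ = 0 m/s, a = 2.4 m/s².
v = v₀ + at → t = (5.5 − 0) / 2.4 = 2.29 s
v² = v₀² + 2aΔx → Δx = (5.5² − 0²)/(2·2.4) = 6.30 m

Phase 2 (constant speed): v₀ = 5.50 m/s, a = 0 m/s².
Constant speed: t = d/v = 15/5.50 = 2.73 s

Phase 3 (decelerating): v₀ = 5.50 m/s, a = -1.2 m/s².
v = v₀ + at → t = (0 − 5.50) / -1.2 = 4.58 s
v² = v₀² + 2aΔx → Δx = (0² − 5.50²)/(2·-1.2) = 12.6 m
Total time = 2.29 + 2.73 + 4.58 = 9.60 s

9.6 s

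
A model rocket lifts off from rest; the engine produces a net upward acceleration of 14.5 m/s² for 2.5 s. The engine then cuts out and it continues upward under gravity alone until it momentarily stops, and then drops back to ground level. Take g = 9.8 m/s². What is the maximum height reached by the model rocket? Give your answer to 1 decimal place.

112.4 m

Phase 1 (powered ascent): v₀ = 0 m/s, a = 14.5 m/s².
v = v₀ + at = 0 + (14.5)(2.5) = 36.2 m/s
Δx = v₀t + ½at² = 0·2.5 + 0.5·14.5·2.5² = 45.3 m

Phase 2 (coasting upward): v₀ = 36.2 m/s, a = -9.8 m/s².
v = v₀ + at → t = (0 − 36.2) / -9.8 = 3.70 s
v² = v₀² + 2aΔx → Δx = (0² − 36.2²)/(2·-9.8) = 67.0 m
Maximum height = 45.3 + 67.0 = 112 m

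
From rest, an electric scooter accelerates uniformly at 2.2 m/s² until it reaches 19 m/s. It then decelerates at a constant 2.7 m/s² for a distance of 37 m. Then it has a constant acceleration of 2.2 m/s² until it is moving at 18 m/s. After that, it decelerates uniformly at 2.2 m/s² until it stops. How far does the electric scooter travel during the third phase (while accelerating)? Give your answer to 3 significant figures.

37.0 m

Phase 1 (accelerating): v₀ = 0 m/s, a = 2.2 m/s².
v = v₀ + at → t = (19 − 0) / 2.2 = 8.64 s
v² = v₀² + 2aΔx → Δx = (19² − 0²)/(2·2.2) = 82.0 m

Phase 2 (decelerating): v₀ = 19.0 m/s, a = -2.7 m/s².
v² = v₀² + 2aΔx = 19.0² + 2·-2.7·37 = 161 → v = 12.7 m/s
t = (v − v₀)/a = (12.7 − 19.0)/-2.7 = 2.33 s

Phase 3 (accelerating): v₀ = 12.7 m/s, a = 2.2 m/s².
v = v₀ + at → t = (18 − 12.7) / 2.2 = 2.41 s
v² = v₀² + 2aΔx → Δx = (18² − 12.7²)/(2·2.2) = 37.0 m
Distance in phase 3 = 37.0 m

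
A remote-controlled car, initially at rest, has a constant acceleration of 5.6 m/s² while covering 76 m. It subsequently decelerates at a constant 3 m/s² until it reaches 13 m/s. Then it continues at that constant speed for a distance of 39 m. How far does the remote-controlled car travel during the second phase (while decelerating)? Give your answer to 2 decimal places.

113.70 m

Phase 1 (accelerating): v₀ = 0 m/s, a = 5.6 m/s².
v² = v₀² + 2aΔx = 0² + 2·5.6·76 = 851 → v = 29.2 m/s
t = (v − v₀)/a = (29.2 − 0)/5.6 = 5.21 s

Phase 2 (decelerating): v₀ = 29.2 m/s, a = -3 m/s².
v = v₀ + at → t = (13 − 29.2) / -3 = 5.39 s
v² = v₀² + 2aΔx → Δx = (13² − 29.2²)/(2·-3) = 114 m
Distance in phase 2 = 114 m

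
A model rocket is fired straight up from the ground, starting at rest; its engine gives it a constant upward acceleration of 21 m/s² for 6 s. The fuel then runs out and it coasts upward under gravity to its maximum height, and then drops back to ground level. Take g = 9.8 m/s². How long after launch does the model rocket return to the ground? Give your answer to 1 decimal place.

Phase 1 (powered ascent): v₀ = 0 m/s, a = 21 m/s².
v = v₀ + at = 0 + (21)(6) = 126 m/s
Δx = v₀t + ½at² = 0·6 + 0.5·21·6² = 378 m

Phase 2 (coasting upward): v₀ = 126 m/s, a = -9.8 m/s².
v = v₀ + at → t = (0 − 126) / -9.8 = 12.9 s
v² = v₀² + 2aΔx → Δx = (0² − 126²)/(2·-9.8) = 810 m

Phase 3 (free fall): v₀ = 0 m/s, a = -9.8 m/s².
Falls 1190 m from rest: t = √(2·1190/9.8) = 15.6 s; v = g·t = 153 m/s.
Total time = 6.00 + 12.9 + 15.6 = 34.4 s

34.4 s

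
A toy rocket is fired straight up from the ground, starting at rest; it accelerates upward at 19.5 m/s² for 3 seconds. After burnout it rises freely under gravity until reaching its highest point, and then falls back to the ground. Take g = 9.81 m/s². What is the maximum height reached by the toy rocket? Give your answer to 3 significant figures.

Phase 1 (powered ascent): v₀ = 0 m/s, a = 19.5 m/s².
v = v₀ + at = 0 + (19.5)(3) = 58.5 m/s
Δx = v₀t + ½at² = 0·3 + 0.5·19.5·3² = 87.8 m

Phase 2 (coasting upward): v₀ = 58.5 m/s, a = -9.81 m/s².
v = v₀ + at → t = (0 − 58.5) / -9.81 = 5.96 s
v² = v₀² + 2aΔx → Δx = (0² − 58.5²)/(2·-9.81) = 174 m
Maximum height = 87.8 + 174 = 262 m

262 m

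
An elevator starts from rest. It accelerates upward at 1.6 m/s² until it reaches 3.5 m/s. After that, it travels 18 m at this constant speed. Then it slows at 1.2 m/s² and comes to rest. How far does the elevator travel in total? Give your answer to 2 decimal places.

26.93 m

Phase 1 (accelerating): v₀ = 0 m/s, a = 1.6 m/s².
v = v₀ + at → t = (3.5 − 0) / 1.6 = 2.19 s
v² = v₀² + 2aΔx → Δx = (3.5² − 0²)/(2·1.6) = 3.83 m

Phase 2 (constant speed): v₀ = 3.50 m/s, a = 0 m/s².
Constant speed: t = d/v = 18/3.50 = 5.14 s

Phase 3 (decelerating): v₀ = 3.50 m/s, a = -1.2 m/s².
v = v₀ + at → t = (0 − 3.50) / -1.2 = 2.92 s
v² = v₀² + 2aΔx → Δx = (0² − 3.50²)/(2·-1.2) = 5.10 m
Total distance = 3.83 + 18.0 + 5.10 = 26.9 m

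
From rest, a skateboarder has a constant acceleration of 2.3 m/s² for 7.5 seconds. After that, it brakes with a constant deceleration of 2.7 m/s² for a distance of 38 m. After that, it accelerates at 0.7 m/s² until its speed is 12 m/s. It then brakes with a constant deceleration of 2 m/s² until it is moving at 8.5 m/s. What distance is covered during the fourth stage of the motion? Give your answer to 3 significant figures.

Phase 1 (accelerating): v₀ = 0 m/s, a = 2.3 m/s².
v = v₀ + at = 0 + (2.3)(7.5) = 17.2 m/s
Δx = v₀t + ½at² = 0·7.5 + 0.5·2.3·7.5² = 64.7 m

Phase 2 (decelerating): v₀ = 17.2 m/s, a = -2.7 m/s².
v² = v₀² + 2aΔx = 17.2² + 2·-2.7·38 = 92.4 → v = 9.61 m/s
t = (v − v₀)/a = (9.61 − 17.2)/-2.7 = 2.83 s

Phase 3 (accelerating): v₀ = 9.61 m/s, a = 0.7 m/s².
v = v₀ + at → t = (12 − 9.61) / 0.7 = 3.41 s
v² = v₀² + 2aΔx → Δx = (12² − 9.61²)/(2·0.7) = 36.9 m

Phase 4 (decelerating): v₀ = 12.0 m/s, a = -2 m/s².
v = v₀ + at → t = (8.5 − 12.0) / -2 = 1.75 s
v² = v₀² + 2aΔx → Δx = (8.5² − 12.0²)/(2·-2) = 17.9 m
Distance in phase 4 = 17.9 m

17.9 m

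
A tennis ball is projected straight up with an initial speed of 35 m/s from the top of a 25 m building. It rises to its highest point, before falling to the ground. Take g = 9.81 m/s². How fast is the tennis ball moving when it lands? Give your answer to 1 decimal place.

Phase 1 (rising): v₀ = 35.0 m/s, a = -9.81 m/s².
v = v₀ + at → t = (0 − 35.0) / -9.81 = 3.57 s
v² = v₀² + 2aΔx → Δx = (0² − 35.0²)/(2·-9.81) = 62.4 m

Phase 2 (falling): v₀ = 0 m/s, a = -9.81 m/s².
Falls 87.4 m from rest: t = √(2·87.4/9.81) = 4.22 s; v = g·t = 41.4 m/s.
Final speed = 41.4 m/s

41.4 m/s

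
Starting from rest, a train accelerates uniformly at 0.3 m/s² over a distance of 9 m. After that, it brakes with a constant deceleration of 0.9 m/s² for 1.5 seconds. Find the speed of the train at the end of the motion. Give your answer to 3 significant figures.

0.974 m/s

Phase 1 (accelerating): v₀ = 0 m/s, a = 0.3 m/s².
v² = v₀² + 2aΔx = 0² + 2·0.3·9 = 5.40 → v = 2.32 m/s
t = (v − v₀)/a = (2.32 − 0)/0.3 = 7.75 s

Phase 2 (decelerating): v₀ = 2.32 m/s, a = -0.9 m/s².
v = v₀ + at = 2.32 + (-0.9)(1.5) = 0.974 m/s
Δx = v₀t + ½at² = 2.32·1.5 + 0.5·-0.9·1.5² = 2.47 m
Final speed = 0.974 m/s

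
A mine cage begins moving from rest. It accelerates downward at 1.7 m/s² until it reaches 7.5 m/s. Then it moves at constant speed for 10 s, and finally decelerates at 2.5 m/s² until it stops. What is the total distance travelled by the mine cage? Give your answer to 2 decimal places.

Phase 1 (accelerating): v₀ = 0 m/s, a = 1.7 m/s².
v = v₀ + at → t = (7.5 − 0) / 1.7 = 4.41 s
v² = v₀² + 2aΔx → Δx = (7.5² − 0²)/(2·1.7) = 16.5 m

Phase 2 (constant speed): v₀ = 7.50 m/s, a = 0 m/s².
v = v₀ + at = 7.50 + (0)(10) = 7.50 m/s
Δx = v₀t + ½at² = 7.50·10 + 0.5·0·10² = 75.0 m

Phase 3 (decelerating): v₀ = 7.50 m/s, a = -2.5 m/s².
v = v₀ + at → t = (0 − 7.50) / -2.5 = 3.00 s
v² = v₀² + 2aΔx → Δx = (0² − 7.50²)/(2·-2.5) = 11.2 m
Total distance = 16.5 + 75.0 + 11.2 = 103 m

102.79 m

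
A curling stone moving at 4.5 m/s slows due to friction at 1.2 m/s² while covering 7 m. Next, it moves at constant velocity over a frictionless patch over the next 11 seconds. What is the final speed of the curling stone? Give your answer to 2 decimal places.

Phase 1 (decelerating): v₀ = 4.50 m/s, a = -1.2 m/s².
v² = v₀² + 2aΔx = 4.50² + 2·-1.2·7 = 3.45 → v = 1.86 m/s
t = (v − v₀)/a = (1.86 − 4.50)/-1.2 = 2.20 s

Phase 2 (constant speed): v₀ = 1.86 m/s, a = 0 m/s².
v = v₀ + at = 1.86 + (0)(11) = 1.86 m/s
Δx = v₀t + ½at² = 1.86·11 + 0.5·0·11² = 20.4 m
Final speed = 1.86 m/s

1.86 m/s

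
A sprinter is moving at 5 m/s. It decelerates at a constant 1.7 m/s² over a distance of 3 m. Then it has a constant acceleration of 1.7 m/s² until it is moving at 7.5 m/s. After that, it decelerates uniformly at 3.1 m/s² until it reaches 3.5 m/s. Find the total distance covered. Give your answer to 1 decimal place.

22.3 m

Phase 1 (decelerating): v₀ = 5.00 m/s, a = -1.7 m/s².
v² = v₀² + 2aΔx = 5.00² + 2·-1.7·3 = 14.8 → v = 3.85 m/s
t = (v − v₀)/a = (3.85 − 5.00)/-1.7 = 0.678 s

Phase 2 (accelerating): v₀ = 3.85 m/s, a = 1.7 m/s².
v = v₀ + at → t = (7.5 − 3.85) / 1.7 = 2.15 s
v² = v₀² + 2aΔx → Δx = (7.5² − 3.85²)/(2·1.7) = 12.2 m

Phase 3 (decelerating): v₀ = 7.50 m/s, a = -3.1 m/s².
v = v₀ + at → t = (3.5 − 7.50) / -3.1 = 1.29 s
v² = v₀² + 2aΔx → Δx = (3.5² − 7.50²)/(2·-3.1) = 7.10 m
Total distance = 3.00 + 12.2 + 7.10 = 22.3 m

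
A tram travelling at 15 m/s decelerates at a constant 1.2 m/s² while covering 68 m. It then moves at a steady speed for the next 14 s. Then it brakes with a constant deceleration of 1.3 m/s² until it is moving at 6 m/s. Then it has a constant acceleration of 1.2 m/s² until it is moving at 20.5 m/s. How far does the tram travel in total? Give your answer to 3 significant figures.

348 m

Phase 1 (decelerating): v₀ = 15.0 m/s, a = -1.2 m/s².
v² = v₀² + 2aΔx = 15.0² + 2·-1.2·68 = 61.8 → v = 7.86 m/s
t = (v − v₀)/a = (7.86 − 15.0)/-1.2 = 5.95 s

Phase 2 (constant speed): v₀ = 7.86 m/s, a = 0 m/s².
v = v₀ + at = 7.86 + (0)(14) = 7.86 m/s
Δx = v₀t + ½at² = 7.86·14 + 0.5·0·14² = 110 m

Phase 3 (decelerating): v₀ = 7.86 m/s, a = -1.3 m/s².
v = v₀ + at → t = (6 − 7.86) / -1.3 = 1.43 s
v² = v₀² + 2aΔx → Δx = (6² − 7.86²)/(2·-1.3) = 9.92 m

Phase 4 (accelerating): v₀ = 6.00 m/s, a = 1.2 m/s².
v = v₀ + at → t = (20.5 − 6.00) / 1.2 = 12.1 s
v² = v₀² + 2aΔx → Δx = (20.5² − 6.00²)/(2·1.2) = 160 m
Total distance = 68.0 + 110 + 9.92 + 160 = 348 m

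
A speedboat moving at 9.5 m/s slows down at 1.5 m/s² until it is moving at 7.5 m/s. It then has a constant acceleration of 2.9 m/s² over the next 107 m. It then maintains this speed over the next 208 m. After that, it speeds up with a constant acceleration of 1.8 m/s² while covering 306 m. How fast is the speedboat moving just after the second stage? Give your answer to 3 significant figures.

Phase 1 (decelerating): v₀ = 9.50 m/s, a = -1.5 m/s².
v = v₀ + at → t = (7.5 − 9.50) / -1.5 = 1.33 s
v² = v₀² + 2aΔx → Δx = (7.5² − 9.50²)/(2·-1.5) = 11.3 m

Phase 2 (accelerating): v₀ = 7.50 m/s, a = 2.9 m/s².
v² = v₀² + 2aΔx = 7.50² + 2·2.9·107 = 677 → v = 26.0 m/s
t = (v − v₀)/a = (26.0 − 7.50)/2.9 = 6.38 s
Speed at end of phase 2 = 26.0 m/s

26.0 m/s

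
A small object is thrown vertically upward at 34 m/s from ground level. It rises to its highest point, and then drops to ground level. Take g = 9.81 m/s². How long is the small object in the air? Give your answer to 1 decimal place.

6.9 s

Phase 1 (rising): v₀ = 34.0 m/s, a = -9.81 m/s².
v = v₀ + at → t = (0 − 34.0) / -9.81 = 3.47 s
v² = v₀² + 2aΔx → Δx = (0² − 34.0²)/(2·-9.81) = 58.9 m

Phase 2 (falling): v₀ = 0 m/s, a = -9.81 m/s².
Falls 58.9 m from rest: t = √(2·58.9/9.81) = 3.47 s; v = g·t = 34.0 m/s.
Total time = 3.47 + 3.47 = 6.93 s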